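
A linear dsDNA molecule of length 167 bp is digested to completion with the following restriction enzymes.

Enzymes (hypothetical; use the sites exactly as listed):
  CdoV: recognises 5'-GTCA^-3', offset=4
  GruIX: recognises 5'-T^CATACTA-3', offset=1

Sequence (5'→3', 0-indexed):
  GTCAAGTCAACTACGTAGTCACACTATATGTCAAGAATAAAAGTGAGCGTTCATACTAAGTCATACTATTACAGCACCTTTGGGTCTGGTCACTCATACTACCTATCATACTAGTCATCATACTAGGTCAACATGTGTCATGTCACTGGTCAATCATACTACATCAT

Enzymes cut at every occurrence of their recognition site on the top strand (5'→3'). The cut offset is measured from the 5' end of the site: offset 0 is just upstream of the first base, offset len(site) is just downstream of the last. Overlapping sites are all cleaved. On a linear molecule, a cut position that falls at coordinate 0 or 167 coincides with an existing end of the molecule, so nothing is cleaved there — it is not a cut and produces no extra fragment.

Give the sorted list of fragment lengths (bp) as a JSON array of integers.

Scan for sites:
  CdoV GTCA/4: at [0, 5, 17, 29, 59, 88, 113, 126, 136, 141, 148] ⇒ [4, 9, 21, 33, 63, 92, 117, 130, 140, 145, 152]
  GruIX TCATACTA/1: at [50, 60, 93, 105, 117, 153] ⇒ [51, 61, 94, 106, 118, 154]

All cut coordinates (distinct, sorted): [4, 9, 21, 33, 51, 61, 63, 92, 94, 106, 117, 118, 130, 140, 145, 152, 154]

Fragment lengths:
  [0,4): 4 bp
  [4,9): 5 bp
  [9,21): 12 bp
  [21,33): 12 bp
  [33,51): 18 bp
  [51,61): 10 bp
  [61,63): 2 bp
  [63,92): 29 bp
  [92,94): 2 bp
  [94,106): 12 bp
  [106,117): 11 bp
  [117,118): 1 bp
  [118,130): 12 bp
  [130,140): 10 bp
  [140,145): 5 bp
  [145,152): 7 bp
  [152,154): 2 bp
  [154,167): 13 bp

[1,2,2,2,4,5,5,7,10,10,11,12,12,12,12,13,18,29]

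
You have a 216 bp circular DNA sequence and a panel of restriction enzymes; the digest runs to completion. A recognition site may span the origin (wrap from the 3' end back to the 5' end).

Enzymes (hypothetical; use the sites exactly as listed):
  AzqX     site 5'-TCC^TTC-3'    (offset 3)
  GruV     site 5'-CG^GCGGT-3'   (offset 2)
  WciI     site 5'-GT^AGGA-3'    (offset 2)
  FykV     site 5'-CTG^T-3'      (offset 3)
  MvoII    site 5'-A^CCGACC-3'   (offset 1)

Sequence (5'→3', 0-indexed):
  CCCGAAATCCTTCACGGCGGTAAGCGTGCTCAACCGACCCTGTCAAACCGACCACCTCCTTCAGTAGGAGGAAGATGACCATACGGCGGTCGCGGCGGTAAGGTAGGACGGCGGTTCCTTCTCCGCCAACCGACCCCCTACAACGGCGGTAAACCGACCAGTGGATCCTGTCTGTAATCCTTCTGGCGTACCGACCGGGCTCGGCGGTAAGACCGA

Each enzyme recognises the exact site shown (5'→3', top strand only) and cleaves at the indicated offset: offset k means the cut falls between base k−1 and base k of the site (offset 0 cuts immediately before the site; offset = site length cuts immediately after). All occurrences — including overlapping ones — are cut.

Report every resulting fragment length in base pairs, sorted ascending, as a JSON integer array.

Per-enzyme occurrences:
  AzqX TCCTTC/3: at [7, 56, 115, 177] ⇒ [10, 59, 118, 180]
  GruV CGGCGGT/2: at [14, 83, 92, 108, 143, 201] ⇒ [16, 85, 94, 110, 145, 203]
  WciI GTAGGA/2: at [63, 102] ⇒ [65, 104]
  FykV CTGT/3: at [39, 167, 171] ⇒ [42, 170, 174]
  MvoII ACCGACC/1: at [32, 46, 128, 152, 189, 211] ⇒ [33, 47, 129, 153, 190, 212]

All cut coordinates (distinct, sorted): [10, 16, 33, 42, 47, 59, 65, 85, 94, 104, 110, 118, 129, 145, 153, 170, 174, 180, 190, 203, 212]

Fragment lengths:
  10→16: 6 bp
  16→33: 17 bp
  33→42: 9 bp
  42→47: 5 bp
  47→59: 12 bp
  59→65: 6 bp
  65→85: 20 bp
  85→94: 9 bp
  94→104: 10 bp
  104→110: 6 bp
  110→118: 8 bp
  118→129: 11 bp
  129→145: 16 bp
  145→153: 8 bp
  153→170: 17 bp
  170→174: 4 bp
  174→180: 6 bp
  180→190: 10 bp
  190→203: 13 bp
  203→212: 9 bp
  212→10 (wrap): 216-212+10 = 14 bp

[4,5,6,6,6,6,8,8,9,9,9,10,10,11,12,13,14,16,17,17,20]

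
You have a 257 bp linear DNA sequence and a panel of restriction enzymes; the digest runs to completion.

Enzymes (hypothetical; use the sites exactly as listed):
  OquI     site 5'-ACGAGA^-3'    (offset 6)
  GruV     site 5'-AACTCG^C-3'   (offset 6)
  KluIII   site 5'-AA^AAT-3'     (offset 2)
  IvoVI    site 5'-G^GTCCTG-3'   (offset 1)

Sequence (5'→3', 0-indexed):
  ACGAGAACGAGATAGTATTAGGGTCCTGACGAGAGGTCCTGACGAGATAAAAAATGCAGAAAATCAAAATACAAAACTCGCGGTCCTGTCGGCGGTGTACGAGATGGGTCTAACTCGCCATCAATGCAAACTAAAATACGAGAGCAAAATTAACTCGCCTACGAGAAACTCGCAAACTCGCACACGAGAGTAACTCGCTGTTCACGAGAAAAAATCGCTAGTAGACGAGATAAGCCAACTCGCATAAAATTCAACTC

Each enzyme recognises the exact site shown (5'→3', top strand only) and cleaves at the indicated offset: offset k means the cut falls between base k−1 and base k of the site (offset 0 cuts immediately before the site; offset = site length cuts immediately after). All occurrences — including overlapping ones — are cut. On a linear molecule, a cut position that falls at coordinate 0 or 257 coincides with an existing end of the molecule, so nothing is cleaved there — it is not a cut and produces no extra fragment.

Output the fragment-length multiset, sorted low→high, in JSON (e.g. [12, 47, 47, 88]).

Scan for sites:
  OquI ACGAGA/6: at [0, 6, 28, 41, 98, 137, 160, 183, 203, 224] ⇒ [6, 12, 34, 47, 104, 143, 166, 189, 209, 230]
  GruV AACTCGC/6: at [74, 111, 151, 166, 174, 191, 236] ⇒ [80, 117, 157, 172, 180, 197, 242]
  KluIII AAAAT/2: at [50, 59, 65, 132, 145, 210, 245] ⇒ [52, 61, 67, 134, 147, 212, 247]
  IvoVI GGTCCTG/1: at [21, 34, 81] ⇒ [22, 35, 82]

All cut coordinates (distinct, sorted): [6, 12, 22, 34, 35, 47, 52, 61, 67, 80, 82, 104, 117, 134, 143, 147, 157, 166, 172, 180, 189, 197, 209, 212, 230, 242, 247]

Fragments:
  [0,6): 6 bp
  [6,12): 6 bp
  [12,22): 10 bp
  [22,34): 12 bp
  [34,35): 1 bp
  [35,47): 12 bp
  [47,52): 5 bp
  [52,61): 9 bp
  [61,67): 6 bp
  [67,80): 13 bp
  [80,82): 2 bp
  [82,104): 22 bp
  [104,117): 13 bp
  [117,134): 17 bp
  [134,143): 9 bp
  [143,147): 4 bp
  [147,157): 10 bp
  [157,166): 9 bp
  [166,172): 6 bp
  [172,180): 8 bp
  [180,189): 9 bp
  [189,197): 8 bp
  [197,209): 12 bp
  [209,212): 3 bp
  [212,230): 18 bp
  [230,242): 12 bp
  [242,247): 5 bp
  [247,257): 10 bp

[1,2,3,4,5,5,6,6,6,6,8,8,9,9,9,9,10,10,10,12,12,12,12,13,13,17,18,22]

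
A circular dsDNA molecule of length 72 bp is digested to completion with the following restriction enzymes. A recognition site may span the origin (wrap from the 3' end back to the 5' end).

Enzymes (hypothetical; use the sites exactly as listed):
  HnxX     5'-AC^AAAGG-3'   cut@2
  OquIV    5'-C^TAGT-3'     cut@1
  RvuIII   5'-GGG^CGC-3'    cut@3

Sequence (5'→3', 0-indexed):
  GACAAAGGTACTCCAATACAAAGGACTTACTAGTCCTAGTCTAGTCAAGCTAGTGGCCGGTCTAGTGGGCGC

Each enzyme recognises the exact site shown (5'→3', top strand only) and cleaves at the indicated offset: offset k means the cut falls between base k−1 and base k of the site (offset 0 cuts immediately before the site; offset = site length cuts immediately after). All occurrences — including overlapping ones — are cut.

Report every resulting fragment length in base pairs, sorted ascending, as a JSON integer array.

Site scan:
  HnxX (ACAAAGG, off=2): starts [1, 17] → cuts [3, 19]
  OquIV (CTAGT, off=1): starts [29, 35, 40, 49, 61] → cuts [30, 36, 41, 50, 62]
  RvuIII (GGGCGC, off=3): starts [66] → cuts [69]

All cut coordinates (distinct, sorted): [3, 19, 30, 36, 41, 50, 62, 69]

Fragment lengths:
  3→19: 16 bp
  19→30: 11 bp
  30→36: 6 bp
  36→41: 5 bp
  41→50: 9 bp
  50→62: 12 bp
  62→69: 7 bp
  69→3 (wrap): 72-69+3 = 6 bp

[5,6,6,7,9,11,12,16]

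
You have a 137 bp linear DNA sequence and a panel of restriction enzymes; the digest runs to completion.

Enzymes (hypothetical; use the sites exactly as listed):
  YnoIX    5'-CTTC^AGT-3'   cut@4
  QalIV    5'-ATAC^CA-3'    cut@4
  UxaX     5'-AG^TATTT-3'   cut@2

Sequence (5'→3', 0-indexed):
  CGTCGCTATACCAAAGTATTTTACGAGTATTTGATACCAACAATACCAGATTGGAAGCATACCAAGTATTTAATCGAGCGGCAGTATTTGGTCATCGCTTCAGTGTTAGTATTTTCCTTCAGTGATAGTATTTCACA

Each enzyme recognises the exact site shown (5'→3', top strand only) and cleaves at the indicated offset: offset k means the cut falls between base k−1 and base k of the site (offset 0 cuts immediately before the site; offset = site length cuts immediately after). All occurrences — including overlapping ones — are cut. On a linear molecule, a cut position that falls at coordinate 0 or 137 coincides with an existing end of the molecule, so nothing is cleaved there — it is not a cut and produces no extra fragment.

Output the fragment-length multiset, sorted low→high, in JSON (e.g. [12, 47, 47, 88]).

[4,5,8,8,9,9,10,11,11,11,16,17,18]

Scan for sites:
  YnoIX (CTTCAGT, off=4): starts [97, 116] → cuts [101, 120]
  QalIV (ATACCA, off=4): starts [7, 33, 42, 58] → cuts [11, 37, 46, 62]
  UxaX (AGTATTT, off=2): starts [14, 25, 64, 82, 107, 126] → cuts [16, 27, 66, 84, 109, 128]

All cut coordinates (distinct, sorted): [11, 16, 27, 37, 46, 62, 66, 84, 101, 109, 120, 128]

Fragments:
  [0,11): 11 bp
  [11,16): 5 bp
  [16,27): 11 bp
  [27,37): 10 bp
  [37,46): 9 bp
  [46,62): 16 bp
  [62,66): 4 bp
  [66,84): 18 bp
  [84,101): 17 bp
  [101,109): 8 bp
  [109,120): 11 bp
  [120,128): 8 bp
  [128,137): 9 bp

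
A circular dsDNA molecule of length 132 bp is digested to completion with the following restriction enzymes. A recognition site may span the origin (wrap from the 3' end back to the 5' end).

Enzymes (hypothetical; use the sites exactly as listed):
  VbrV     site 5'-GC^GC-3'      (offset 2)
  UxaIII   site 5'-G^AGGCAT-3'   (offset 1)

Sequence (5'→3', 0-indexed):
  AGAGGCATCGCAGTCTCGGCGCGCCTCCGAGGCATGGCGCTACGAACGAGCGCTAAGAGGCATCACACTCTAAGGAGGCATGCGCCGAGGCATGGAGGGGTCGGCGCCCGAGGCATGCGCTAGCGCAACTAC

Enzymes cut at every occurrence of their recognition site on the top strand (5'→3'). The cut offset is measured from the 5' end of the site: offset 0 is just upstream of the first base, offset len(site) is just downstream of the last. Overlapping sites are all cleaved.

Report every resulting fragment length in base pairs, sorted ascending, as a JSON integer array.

[2,4,5,6,6,7,8,8,9,10,13,18,18,18]

Scan for sites:
  VbrV (GCGC, off=2): starts [18, 20, 36, 49, 81, 103, 116, 122] → cuts [20, 22, 38, 51, 83, 105, 118, 124]
  UxaIII (GAGGCAT, off=1): starts [1, 28, 56, 74, 86, 109] → cuts [2, 29, 57, 75, 87, 110]

All cut coordinates (distinct, sorted): [2, 20, 22, 29, 38, 51, 57, 75, 83, 87, 105, 110, 118, 124]

Fragments:
  2→20: 18 bp
  20→22: 2 bp
  22→29: 7 bp
  29→38: 9 bp
  38→51: 13 bp
  51→57: 6 bp
  57→75: 18 bp
  75→83: 8 bp
  83→87: 4 bp
  87→105: 18 bp
  105→110: 5 bp
  110→118: 8 bp
  118→124: 6 bp
  124→2 (wrap): 132-124+2 = 10 bp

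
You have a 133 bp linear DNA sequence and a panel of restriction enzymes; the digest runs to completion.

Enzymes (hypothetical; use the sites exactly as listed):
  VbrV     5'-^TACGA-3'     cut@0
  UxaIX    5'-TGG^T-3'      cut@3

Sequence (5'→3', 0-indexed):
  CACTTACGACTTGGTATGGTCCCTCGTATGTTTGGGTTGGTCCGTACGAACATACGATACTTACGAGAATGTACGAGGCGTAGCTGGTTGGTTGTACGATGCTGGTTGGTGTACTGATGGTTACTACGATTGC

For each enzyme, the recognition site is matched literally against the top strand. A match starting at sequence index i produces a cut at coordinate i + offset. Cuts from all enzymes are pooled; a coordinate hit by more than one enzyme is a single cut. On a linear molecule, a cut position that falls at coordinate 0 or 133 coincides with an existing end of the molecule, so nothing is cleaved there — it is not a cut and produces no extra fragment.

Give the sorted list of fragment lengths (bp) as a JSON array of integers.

Site scan:
  VbrV TACGA/0: at [4, 44, 52, 61, 71, 94, 124] ⇒ [4, 44, 52, 61, 71, 94, 124]
  UxaIX TGGT/3: at [11, 16, 37, 84, 88, 102, 106, 117] ⇒ [14, 19, 40, 87, 91, 105, 109, 120]

Pooled cuts: [4, 14, 19, 40, 44, 52, 61, 71, 87, 91, 94, 105, 109, 120, 124]

Fragment lengths:
  [0,4): 4 bp
  [4,14): 10 bp
  [14,19): 5 bp
  [19,40): 21 bp
  [40,44): 4 bp
  [44,52): 8 bp
  [52,61): 9 bp
  [61,71): 10 bp
  [71,87): 16 bp
  [87,91): 4 bp
  [91,94): 3 bp
  [94,105): 11 bp
  [105,109): 4 bp
  [109,120): 11 bp
  [120,124): 4 bp
  [124,133): 9 bp

[3,4,4,4,4,4,5,8,9,9,10,10,11,11,16,21]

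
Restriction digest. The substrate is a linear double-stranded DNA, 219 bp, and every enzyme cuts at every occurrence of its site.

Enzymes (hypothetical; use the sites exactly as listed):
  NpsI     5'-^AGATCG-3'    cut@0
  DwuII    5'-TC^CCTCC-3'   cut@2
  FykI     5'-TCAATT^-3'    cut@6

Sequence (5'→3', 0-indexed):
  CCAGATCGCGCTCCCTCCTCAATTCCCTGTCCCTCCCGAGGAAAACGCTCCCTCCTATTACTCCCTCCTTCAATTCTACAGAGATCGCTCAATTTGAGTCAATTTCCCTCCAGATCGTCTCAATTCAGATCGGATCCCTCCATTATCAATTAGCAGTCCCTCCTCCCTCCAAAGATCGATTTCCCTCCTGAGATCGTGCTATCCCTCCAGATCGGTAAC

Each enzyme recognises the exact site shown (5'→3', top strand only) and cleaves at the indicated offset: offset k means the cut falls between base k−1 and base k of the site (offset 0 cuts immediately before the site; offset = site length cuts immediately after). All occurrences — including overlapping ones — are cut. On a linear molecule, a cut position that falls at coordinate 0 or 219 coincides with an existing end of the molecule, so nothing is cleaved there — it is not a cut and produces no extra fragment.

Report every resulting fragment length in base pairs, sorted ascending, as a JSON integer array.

Per-enzyme occurrences:
  NpsI (AGATCG, off=0): starts [2, 81, 111, 126, 172, 190, 208] → cuts [2, 81, 111, 126, 172, 190, 208]
  DwuII (TCCCTCC, off=2): starts [11, 29, 48, 61, 104, 134, 156, 163, 181, 201] → cuts [13, 31, 50, 63, 106, 136, 158, 165, 183, 203]
  FykI (TCAATT, off=6): starts [18, 69, 88, 98, 119, 145] → cuts [24, 75, 94, 104, 125, 151]

All cut coordinates (distinct, sorted): [2, 13, 24, 31, 50, 63, 75, 81, 94, 104, 106, 111, 125, 126, 136, 151, 158, 165, 172, 183, 190, 203, 208]

Fragments:
  [0,2): 2 bp
  [2,13): 11 bp
  [13,24): 11 bp
  [24,31): 7 bp
  [31,50): 19 bp
  [50,63): 13 bp
  [63,75): 12 bp
  [75,81): 6 bp
  [81,94): 13 bp
  [94,104): 10 bp
  [104,106): 2 bp
  [106,111): 5 bp
  [111,125): 14 bp
  [125,126): 1 bp
  [126,136): 10 bp
  [136,151): 15 bp
  [151,158): 7 bp
  [158,165): 7 bp
  [165,172): 7 bp
  [172,183): 11 bp
  [183,190): 7 bp
  [190,203): 13 bp
  [203,208): 5 bp
  [208,219): 11 bp

[1,2,2,5,5,6,7,7,7,7,7,10,10,11,11,11,11,12,13,13,13,14,15,19]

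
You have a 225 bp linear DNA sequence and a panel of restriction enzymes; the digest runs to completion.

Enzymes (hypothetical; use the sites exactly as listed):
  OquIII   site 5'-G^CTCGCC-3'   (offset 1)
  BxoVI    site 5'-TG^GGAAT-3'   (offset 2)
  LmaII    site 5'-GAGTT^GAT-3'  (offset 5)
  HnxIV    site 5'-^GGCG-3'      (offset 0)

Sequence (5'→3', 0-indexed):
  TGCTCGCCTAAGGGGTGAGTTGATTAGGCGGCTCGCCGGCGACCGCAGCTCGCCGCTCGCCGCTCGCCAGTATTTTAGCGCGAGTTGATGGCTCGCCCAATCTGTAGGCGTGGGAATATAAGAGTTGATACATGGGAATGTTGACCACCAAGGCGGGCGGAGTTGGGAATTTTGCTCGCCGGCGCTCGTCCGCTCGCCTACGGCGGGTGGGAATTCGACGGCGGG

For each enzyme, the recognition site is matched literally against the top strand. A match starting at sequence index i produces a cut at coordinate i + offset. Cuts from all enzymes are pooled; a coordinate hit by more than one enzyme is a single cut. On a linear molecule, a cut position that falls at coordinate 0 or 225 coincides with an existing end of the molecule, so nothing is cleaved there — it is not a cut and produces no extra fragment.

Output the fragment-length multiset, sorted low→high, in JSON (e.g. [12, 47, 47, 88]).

Site scan:
  OquIII GCTCGCC/1: at [1, 30, 47, 54, 61, 90, 173, 191] ⇒ [2, 31, 48, 55, 62, 91, 174, 192]
  BxoVI TGGGAAT/2: at [110, 132, 163, 207] ⇒ [112, 134, 165, 209]
  LmaII GAGTTGAT/5: at [16, 81, 121] ⇒ [21, 86, 126]
  HnxIV GGCG/0: at [26, 37, 106, 151, 155, 180, 201, 219] ⇒ [26, 37, 106, 151, 155, 180, 201, 219]

All cut coordinates (distinct, sorted): [2, 21, 26, 31, 37, 48, 55, 62, 86, 91, 106, 112, 126, 134, 151, 155, 165, 174, 180, 192, 201, 209, 219]

Fragment lengths:
  [0,2): 2 bp
  [2,21): 19 bp
  [21,26): 5 bp
  [26,31): 5 bp
  [31,37): 6 bp
  [37,48): 11 bp
  [48,55): 7 bp
  [55,62): 7 bp
  [62,86): 24 bp
  [86,91): 5 bp
  [91,106): 15 bp
  [106,112): 6 bp
  [112,126): 14 bp
  [126,134): 8 bp
  [134,151): 17 bp
  [151,155): 4 bp
  [155,165): 10 bp
  [165,174): 9 bp
  [174,180): 6 bp
  [180,192): 12 bp
  [192,201): 9 bp
  [201,209): 8 bp
  [209,219): 10 bp
  [219,225): 6 bp

[2,4,5,5,5,6,6,6,6,7,7,8,8,9,9,10,10,11,12,14,15,17,19,24]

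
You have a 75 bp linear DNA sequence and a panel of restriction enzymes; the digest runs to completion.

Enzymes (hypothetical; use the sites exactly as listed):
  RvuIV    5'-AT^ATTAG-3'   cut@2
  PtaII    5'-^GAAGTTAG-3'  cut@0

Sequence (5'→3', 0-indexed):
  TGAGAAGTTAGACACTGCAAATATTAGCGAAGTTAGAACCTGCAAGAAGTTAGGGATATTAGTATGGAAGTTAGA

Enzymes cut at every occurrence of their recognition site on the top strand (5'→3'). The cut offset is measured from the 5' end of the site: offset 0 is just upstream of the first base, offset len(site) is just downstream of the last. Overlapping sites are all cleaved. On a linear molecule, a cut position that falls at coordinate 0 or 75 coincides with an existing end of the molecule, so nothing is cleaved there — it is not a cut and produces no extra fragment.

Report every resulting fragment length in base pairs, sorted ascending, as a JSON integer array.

[3,6,9,9,12,17,19]

Scan for sites:
  RvuIV (ATATTAG, off=2): starts [20, 55] → cuts [22, 57]
  PtaII (GAAGTTAG, off=0): starts [3, 28, 45, 66] → cuts [3, 28, 45, 66]

All cut coordinates (distinct, sorted): [3, 22, 28, 45, 57, 66]

Fragment lengths:
  [0,3): 3 bp
  [3,22): 19 bp
  [22,28): 6 bp
  [28,45): 17 bp
  [45,57): 12 bp
  [57,66): 9 bp
  [66,75): 9 bp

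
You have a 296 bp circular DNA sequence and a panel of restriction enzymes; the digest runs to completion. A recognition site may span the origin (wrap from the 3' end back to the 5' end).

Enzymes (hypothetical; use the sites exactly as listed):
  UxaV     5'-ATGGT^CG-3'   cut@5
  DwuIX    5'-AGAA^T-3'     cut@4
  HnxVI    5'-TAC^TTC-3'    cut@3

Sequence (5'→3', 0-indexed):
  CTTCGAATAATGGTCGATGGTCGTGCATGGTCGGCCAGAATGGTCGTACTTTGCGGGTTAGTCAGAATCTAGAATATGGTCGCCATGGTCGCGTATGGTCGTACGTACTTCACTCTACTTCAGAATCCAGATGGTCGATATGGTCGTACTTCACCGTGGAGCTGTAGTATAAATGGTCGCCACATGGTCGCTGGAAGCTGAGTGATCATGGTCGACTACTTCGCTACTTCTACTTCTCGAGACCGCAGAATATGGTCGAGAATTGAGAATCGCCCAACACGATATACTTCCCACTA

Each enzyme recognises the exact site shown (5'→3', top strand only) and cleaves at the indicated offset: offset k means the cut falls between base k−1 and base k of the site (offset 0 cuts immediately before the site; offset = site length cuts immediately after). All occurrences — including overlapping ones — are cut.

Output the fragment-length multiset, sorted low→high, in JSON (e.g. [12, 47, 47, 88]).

[4,5,6,6,6,6,7,7,7,7,7,8,9,9,9,9,10,10,10,10,10,11,13,17,18,23,24,28]

Scan for sites:
  UxaV (ATGGTCG, off=5): starts [9, 16, 26, 39, 75, 84, 94, 130, 139, 172, 183, 207, 251] → cuts [14, 21, 31, 44, 80, 89, 99, 135, 144, 177, 188, 212, 256]
  DwuIX (AGAAT, off=4): starts [36, 63, 70, 121, 246, 258, 265] → cuts [40, 67, 74, 125, 250, 262, 269]
  HnxVI (TACTTC, off=3): starts [105, 115, 146, 216, 224, 230, 284, 294] → cuts [1, 108, 118, 149, 219, 227, 233, 287]

All cut coordinates (distinct, sorted): [1, 14, 21, 31, 40, 44, 67, 74, 80, 89, 99, 108, 118, 125, 135, 144, 149, 177, 188, 212, 219, 227, 233, 250, 256, 262, 269, 287]

Fragments:
  1→14: 13 bp
  14→21: 7 bp
  21→31: 10 bp
  31→40: 9 bp
  40→44: 4 bp
  44→67: 23 bp
  67→74: 7 bp
  74→80: 6 bp
  80→89: 9 bp
  89→99: 10 bp
  99→108: 9 bp
  108→118: 10 bp
  118→125: 7 bp
  125→135: 10 bp
  135→144: 9 bp
  144→149: 5 bp
  149→177: 28 bp
  177→188: 11 bp
  188→212: 24 bp
  212→219: 7 bp
  219→227: 8 bp
  227→233: 6 bp
  233→250: 17 bp
  250→256: 6 bp
  256→262: 6 bp
  262→269: 7 bp
  269→287: 18 bp
  287→1 (wrap): 296-287+1 = 10 bp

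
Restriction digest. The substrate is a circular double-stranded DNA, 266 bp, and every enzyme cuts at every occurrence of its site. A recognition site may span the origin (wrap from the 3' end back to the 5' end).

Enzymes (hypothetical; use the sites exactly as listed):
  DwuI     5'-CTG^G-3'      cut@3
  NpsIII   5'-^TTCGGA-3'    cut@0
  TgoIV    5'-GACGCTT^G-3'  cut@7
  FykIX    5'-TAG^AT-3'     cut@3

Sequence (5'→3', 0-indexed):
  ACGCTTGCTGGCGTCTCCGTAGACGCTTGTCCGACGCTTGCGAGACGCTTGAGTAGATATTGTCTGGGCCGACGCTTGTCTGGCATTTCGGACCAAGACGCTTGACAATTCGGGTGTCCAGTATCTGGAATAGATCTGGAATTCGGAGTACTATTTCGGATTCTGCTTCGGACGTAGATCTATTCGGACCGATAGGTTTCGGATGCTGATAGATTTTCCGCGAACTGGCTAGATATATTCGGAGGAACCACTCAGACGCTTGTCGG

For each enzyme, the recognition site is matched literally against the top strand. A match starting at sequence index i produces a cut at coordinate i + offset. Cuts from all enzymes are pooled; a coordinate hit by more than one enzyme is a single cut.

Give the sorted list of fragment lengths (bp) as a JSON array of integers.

Per-enzyme occurrences:
  DwuI (CTGG, off=3): starts [7, 63, 79, 124, 135, 224] → cuts [10, 66, 82, 127, 138, 227]
  NpsIII (TTCGGA, off=0): starts [86, 141, 154, 166, 182, 197, 237] → cuts [86, 141, 154, 166, 182, 197, 237]
  TgoIV (GACGCTTG, off=7): starts [21, 32, 43, 70, 96, 254, 265] → cuts [6, 28, 39, 50, 77, 103, 261]
  FykIX (TAGAT, off=3): starts [53, 130, 174, 209, 229] → cuts [56, 133, 177, 212, 232]

Pooled cuts: [6, 10, 28, 39, 50, 56, 66, 77, 82, 86, 103, 127, 133, 138, 141, 154, 166, 177, 182, 197, 212, 227, 232, 237, 261]

Fragments:
  6→10: 4 bp
  10→28: 18 bp
  28→39: 11 bp
  39→50: 11 bp
  50→56: 6 bp
  56→66: 10 bp
  66→77: 11 bp
  77→82: 5 bp
  82→86: 4 bp
  86→103: 17 bp
  103→127: 24 bp
  127→133: 6 bp
  133→138: 5 bp
  138→141: 3 bp
  141→154: 13 bp
  154→166: 12 bp
  166→177: 11 bp
  177→182: 5 bp
  182→197: 15 bp
  197→212: 15 bp
  212→227: 15 bp
  227→232: 5 bp
  232→237: 5 bp
  237→261: 24 bp
  261→6 (wrap): 266-261+6 = 11 bp

[3,4,4,5,5,5,5,5,6,6,10,11,11,11,11,11,12,13,15,15,15,17,18,24,24]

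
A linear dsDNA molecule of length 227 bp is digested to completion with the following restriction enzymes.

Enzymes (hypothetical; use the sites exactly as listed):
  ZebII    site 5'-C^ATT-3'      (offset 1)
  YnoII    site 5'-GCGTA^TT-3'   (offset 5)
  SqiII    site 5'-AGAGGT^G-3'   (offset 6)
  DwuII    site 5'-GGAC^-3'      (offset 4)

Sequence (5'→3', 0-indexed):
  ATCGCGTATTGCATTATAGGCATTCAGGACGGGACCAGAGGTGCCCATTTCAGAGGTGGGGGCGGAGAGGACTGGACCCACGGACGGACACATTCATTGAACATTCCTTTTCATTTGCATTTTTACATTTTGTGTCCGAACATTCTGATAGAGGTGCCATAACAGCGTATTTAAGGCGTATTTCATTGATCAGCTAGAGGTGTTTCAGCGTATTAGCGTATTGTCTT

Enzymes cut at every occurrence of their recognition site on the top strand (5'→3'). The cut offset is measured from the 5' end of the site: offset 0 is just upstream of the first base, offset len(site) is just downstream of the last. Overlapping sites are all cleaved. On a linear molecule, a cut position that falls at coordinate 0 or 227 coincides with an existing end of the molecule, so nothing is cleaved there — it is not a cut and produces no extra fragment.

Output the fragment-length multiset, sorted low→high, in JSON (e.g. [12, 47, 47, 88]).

[2,4,4,4,4,4,5,5,6,7,7,7,8,8,8,8,9,9,10,11,11,11,14,14,15,15,17]

Site scan:
  ZebII (CATT, off=1): starts [11, 20, 45, 90, 94, 101, 111, 117, 125, 140, 183] → cuts [12, 21, 46, 91, 95, 102, 112, 118, 126, 141, 184]
  YnoII (GCGTATT, off=5): starts [3, 164, 175, 207, 215] → cuts [8, 169, 180, 212, 220]
  SqiII (AGAGGTG, off=6): starts [36, 51, 149, 195] → cuts [42, 57, 155, 201]
  DwuII (GGAC, off=4): starts [26, 31, 68, 73, 81, 85] → cuts [30, 35, 72, 77, 85, 89]

All cut coordinates (distinct, sorted): [8, 12, 21, 30, 35, 42, 46, 57, 72, 77, 85, 89, 91, 95, 102, 112, 118, 126, 141, 155, 169, 180, 184, 201, 212, 220]

Fragments:
  [0,8): 8 bp
  [8,12): 4 bp
  [12,21): 9 bp
  [21,30): 9 bp
  [30,35): 5 bp
  [35,42): 7 bp
  [42,46): 4 bp
  [46,57): 11 bp
  [57,72): 15 bp
  [72,77): 5 bp
  [77,85): 8 bp
  [85,89): 4 bp
  [89,91): 2 bp
  [91,95): 4 bp
  [95,102): 7 bp
  [102,112): 10 bp
  [112,118): 6 bp
  [118,126): 8 bp
  [126,141): 15 bp
  [141,155): 14 bp
  [155,169): 14 bp
  [169,180): 11 bp
  [180,184): 4 bp
  [184,201): 17 bp
  [201,212): 11 bp
  [212,220): 8 bp
  [220,227): 7 bp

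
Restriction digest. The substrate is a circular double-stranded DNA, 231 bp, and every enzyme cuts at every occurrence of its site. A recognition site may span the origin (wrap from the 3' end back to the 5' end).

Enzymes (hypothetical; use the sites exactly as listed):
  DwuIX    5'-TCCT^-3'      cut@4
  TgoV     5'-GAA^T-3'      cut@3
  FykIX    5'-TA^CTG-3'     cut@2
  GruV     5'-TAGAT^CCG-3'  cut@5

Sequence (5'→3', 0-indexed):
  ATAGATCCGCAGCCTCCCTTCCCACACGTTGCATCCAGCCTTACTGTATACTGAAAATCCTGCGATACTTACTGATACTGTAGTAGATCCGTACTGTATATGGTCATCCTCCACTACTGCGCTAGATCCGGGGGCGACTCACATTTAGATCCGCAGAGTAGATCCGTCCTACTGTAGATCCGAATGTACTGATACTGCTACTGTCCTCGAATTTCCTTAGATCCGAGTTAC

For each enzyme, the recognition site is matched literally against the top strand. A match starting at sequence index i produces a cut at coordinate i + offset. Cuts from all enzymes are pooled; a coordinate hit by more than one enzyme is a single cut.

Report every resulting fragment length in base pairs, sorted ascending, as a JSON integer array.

Scan for sites:
  DwuIX TCCT/4: at [57, 106, 166, 203, 213] ⇒ [61, 110, 170, 207, 217]
  TgoV GAAT/3: at [181, 208] ⇒ [184, 211]
  FykIX TACTG/2: at [41, 48, 69, 75, 91, 114, 169, 186, 192, 198] ⇒ [43, 50, 71, 77, 93, 116, 171, 188, 194, 200]
  GruV TAGATCCG/5: at [1, 83, 122, 145, 158, 174, 217] ⇒ [6, 88, 127, 150, 163, 179, 222]

Pooled cuts: [6, 43, 50, 61, 71, 77, 88, 93, 110, 116, 127, 150, 163, 170, 171, 179, 184, 188, 194, 200, 207, 211, 217, 222]

Fragments:
  6→43: 37 bp
  43→50: 7 bp
  50→61: 11 bp
  61→71: 10 bp
  71→77: 6 bp
  77→88: 11 bp
  88→93: 5 bp
  93→110: 17 bp
  110→116: 6 bp
  116→127: 11 bp
  127→150: 23 bp
  150→163: 13 bp
  163→170: 7 bp
  170→171: 1 bp
  171→179: 8 bp
  179→184: 5 bp
  184→188: 4 bp
  188→194: 6 bp
  194→200: 6 bp
  200→207: 7 bp
  207→211: 4 bp
  211→217: 6 bp
  217→222: 5 bp
  222→6 (wrap): 231-222+6 = 15 bp

[1,4,4,5,5,5,6,6,6,6,6,7,7,7,8,10,11,11,11,13,15,17,23,37]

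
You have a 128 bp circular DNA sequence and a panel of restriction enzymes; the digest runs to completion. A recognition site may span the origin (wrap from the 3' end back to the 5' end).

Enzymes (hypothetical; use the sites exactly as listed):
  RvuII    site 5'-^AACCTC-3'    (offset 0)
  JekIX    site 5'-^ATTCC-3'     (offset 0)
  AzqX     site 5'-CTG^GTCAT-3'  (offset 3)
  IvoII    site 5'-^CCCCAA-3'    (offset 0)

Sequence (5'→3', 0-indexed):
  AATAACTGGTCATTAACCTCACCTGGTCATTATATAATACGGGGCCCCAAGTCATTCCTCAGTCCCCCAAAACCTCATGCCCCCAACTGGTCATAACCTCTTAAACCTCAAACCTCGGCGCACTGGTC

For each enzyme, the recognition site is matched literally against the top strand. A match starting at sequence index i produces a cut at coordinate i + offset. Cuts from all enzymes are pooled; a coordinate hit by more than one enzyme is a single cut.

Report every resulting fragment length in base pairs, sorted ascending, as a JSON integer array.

[5,6,6,7,9,9,9,10,11,11,19,26]

Scan for sites:
  RvuII AACCTC/0: at [14, 70, 94, 103, 110] ⇒ [14, 70, 94, 103, 110]
  JekIX ATTCC/0: at [53] ⇒ [53]
  AzqX CTGGTCAT/3: at [5, 22, 86] ⇒ [8, 25, 89]
  IvoII CCCCAA/0: at [44, 64, 80] ⇒ [44, 64, 80]

Pooled cuts: [8, 14, 25, 44, 53, 64, 70, 80, 89, 94, 103, 110]

Fragments:
  8→14: 6 bp
  14→25: 11 bp
  25→44: 19 bp
  44→53: 9 bp
  53→64: 11 bp
  64→70: 6 bp
  70→80: 10 bp
  80→89: 9 bp
  89→94: 5 bp
  94→103: 9 bp
  103→110: 7 bp
  110→8 (wrap): 128-110+8 = 26 bp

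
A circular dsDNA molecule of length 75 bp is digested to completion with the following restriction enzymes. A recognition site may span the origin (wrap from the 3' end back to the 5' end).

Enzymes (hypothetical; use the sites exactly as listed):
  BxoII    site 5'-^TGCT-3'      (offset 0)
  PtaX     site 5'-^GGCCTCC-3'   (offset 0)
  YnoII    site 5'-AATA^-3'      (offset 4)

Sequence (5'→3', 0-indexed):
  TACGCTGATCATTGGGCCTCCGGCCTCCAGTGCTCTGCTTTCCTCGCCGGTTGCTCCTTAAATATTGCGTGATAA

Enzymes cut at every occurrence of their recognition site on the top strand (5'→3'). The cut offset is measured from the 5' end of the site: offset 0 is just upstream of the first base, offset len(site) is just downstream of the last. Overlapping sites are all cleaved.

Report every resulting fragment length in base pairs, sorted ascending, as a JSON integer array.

[5,7,9,12,13,13,16]

Site scan:
  BxoII (TGCT, off=0): starts [30, 35, 51] → cuts [30, 35, 51]
  PtaX (GGCCTCC, off=0): starts [14, 21] → cuts [14, 21]
  YnoII (AATA, off=4): starts [60, 73] → cuts [2, 64]

Pooled cuts: [2, 14, 21, 30, 35, 51, 64]

Fragment lengths:
  2→14: 12 bp
  14→21: 7 bp
  21→30: 9 bp
  30→35: 5 bp
  35→51: 16 bp
  51→64: 13 bp
  64→2 (wrap): 75-64+2 = 13 bp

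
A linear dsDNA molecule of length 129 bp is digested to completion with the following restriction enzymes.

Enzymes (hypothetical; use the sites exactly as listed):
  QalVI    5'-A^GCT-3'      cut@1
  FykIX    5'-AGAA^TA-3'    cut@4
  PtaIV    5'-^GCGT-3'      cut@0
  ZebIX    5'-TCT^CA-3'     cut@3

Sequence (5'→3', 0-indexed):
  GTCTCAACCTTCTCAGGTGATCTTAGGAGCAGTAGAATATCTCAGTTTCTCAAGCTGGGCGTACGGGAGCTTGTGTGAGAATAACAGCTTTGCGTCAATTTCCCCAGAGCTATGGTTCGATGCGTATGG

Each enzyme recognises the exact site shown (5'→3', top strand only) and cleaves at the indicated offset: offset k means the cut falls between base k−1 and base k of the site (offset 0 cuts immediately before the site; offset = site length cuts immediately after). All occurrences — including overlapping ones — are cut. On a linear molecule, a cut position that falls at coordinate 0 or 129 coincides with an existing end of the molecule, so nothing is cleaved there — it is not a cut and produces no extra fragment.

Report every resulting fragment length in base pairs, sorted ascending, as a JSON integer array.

Site scan:
  QalVI (AGCT, off=1): starts [52, 67, 85, 107] → cuts [53, 68, 86, 108]
  FykIX (AGAATA, off=4): starts [33, 77] → cuts [37, 81]
  PtaIV (GCGT, off=0): starts [58, 91, 121] → cuts [58, 91, 121]
  ZebIX (TCTCA, off=3): starts [1, 10, 39, 47] → cuts [4, 13, 42, 50]

Pooled cuts: [4, 13, 37, 42, 50, 53, 58, 68, 81, 86, 91, 108, 121]

Fragment lengths:
  [0,4): 4 bp
  [4,13): 9 bp
  [13,37): 24 bp
  [37,42): 5 bp
  [42,50): 8 bp
  [50,53): 3 bp
  [53,58): 5 bp
  [58,68): 10 bp
  [68,81): 13 bp
  [81,86): 5 bp
  [86,91): 5 bp
  [91,108): 17 bp
  [108,121): 13 bp
  [121,129): 8 bp

[3,4,5,5,5,5,8,8,9,10,13,13,17,24]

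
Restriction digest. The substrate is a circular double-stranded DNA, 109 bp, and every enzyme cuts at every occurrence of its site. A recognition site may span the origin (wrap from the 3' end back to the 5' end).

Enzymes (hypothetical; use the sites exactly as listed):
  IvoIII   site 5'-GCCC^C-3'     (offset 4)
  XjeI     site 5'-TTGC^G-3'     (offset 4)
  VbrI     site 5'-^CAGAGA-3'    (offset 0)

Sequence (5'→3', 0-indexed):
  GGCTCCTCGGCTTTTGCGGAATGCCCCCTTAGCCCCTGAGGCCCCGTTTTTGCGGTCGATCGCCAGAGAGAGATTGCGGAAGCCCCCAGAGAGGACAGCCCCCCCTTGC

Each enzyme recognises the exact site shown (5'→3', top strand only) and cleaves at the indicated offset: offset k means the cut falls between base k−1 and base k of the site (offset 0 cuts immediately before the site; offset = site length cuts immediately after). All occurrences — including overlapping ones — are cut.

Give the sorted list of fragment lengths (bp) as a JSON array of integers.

[1,8,8,9,9,9,9,10,14,15,17]

Site scan:
  IvoIII GCCCC/4: at [22, 31, 40, 81, 97] ⇒ [26, 35, 44, 85, 101]
  XjeI TTGCG/4: at [13, 49, 73, 105] ⇒ [0, 17, 53, 77]
  VbrI CAGAGA/0: at [63, 86] ⇒ [63, 86]

All cut coordinates (distinct, sorted): [0, 17, 26, 35, 44, 53, 63, 77, 85, 86, 101]

Fragments:
  0→17: 17 bp
  17→26: 9 bp
  26→35: 9 bp
  35→44: 9 bp
  44→53: 9 bp
  53→63: 10 bp
  63→77: 14 bp
  77→85: 8 bp
  85→86: 1 bp
  86→101: 15 bp
  101→0 (wrap): 109-101+0 = 8 bp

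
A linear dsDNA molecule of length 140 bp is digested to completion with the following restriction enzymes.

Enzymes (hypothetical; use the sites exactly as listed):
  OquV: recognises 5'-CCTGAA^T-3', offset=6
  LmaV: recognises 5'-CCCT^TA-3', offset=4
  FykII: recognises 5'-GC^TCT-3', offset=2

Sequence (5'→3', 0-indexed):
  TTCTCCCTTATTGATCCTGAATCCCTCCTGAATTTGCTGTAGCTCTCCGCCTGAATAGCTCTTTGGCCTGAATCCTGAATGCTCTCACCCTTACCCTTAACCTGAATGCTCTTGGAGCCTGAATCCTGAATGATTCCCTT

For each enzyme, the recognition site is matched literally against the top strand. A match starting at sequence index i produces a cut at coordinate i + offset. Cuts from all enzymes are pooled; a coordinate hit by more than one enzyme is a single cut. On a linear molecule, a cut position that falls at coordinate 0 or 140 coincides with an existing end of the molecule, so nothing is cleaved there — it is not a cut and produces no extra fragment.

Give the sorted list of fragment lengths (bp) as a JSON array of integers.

[3,3,4,6,7,7,8,9,9,10,11,11,12,13,13,14]

Scan for sites:
  OquV (CCTGAAT, off=6): starts [15, 26, 49, 66, 73, 100, 117, 124] → cuts [21, 32, 55, 72, 79, 106, 123, 130]
  LmaV (CCCTTA, off=4): starts [4, 87, 93] → cuts [8, 91, 97]
  FykII (GCTCT, off=2): starts [41, 57, 80, 107] → cuts [43, 59, 82, 109]

Pooled cuts: [8, 21, 32, 43, 55, 59, 72, 79, 82, 91, 97, 106, 109, 123, 130]

Fragment lengths:
  [0,8): 8 bp
  [8,21): 13 bp
  [21,32): 11 bp
  [32,43): 11 bp
  [43,55): 12 bp
  [55,59): 4 bp
  [59,72): 13 bp
  [72,79): 7 bp
  [79,82): 3 bp
  [82,91): 9 bp
  [91,97): 6 bp
  [97,106): 9 bp
  [106,109): 3 bp
  [109,123): 14 bp
  [123,130): 7 bp
  [130,140): 10 bp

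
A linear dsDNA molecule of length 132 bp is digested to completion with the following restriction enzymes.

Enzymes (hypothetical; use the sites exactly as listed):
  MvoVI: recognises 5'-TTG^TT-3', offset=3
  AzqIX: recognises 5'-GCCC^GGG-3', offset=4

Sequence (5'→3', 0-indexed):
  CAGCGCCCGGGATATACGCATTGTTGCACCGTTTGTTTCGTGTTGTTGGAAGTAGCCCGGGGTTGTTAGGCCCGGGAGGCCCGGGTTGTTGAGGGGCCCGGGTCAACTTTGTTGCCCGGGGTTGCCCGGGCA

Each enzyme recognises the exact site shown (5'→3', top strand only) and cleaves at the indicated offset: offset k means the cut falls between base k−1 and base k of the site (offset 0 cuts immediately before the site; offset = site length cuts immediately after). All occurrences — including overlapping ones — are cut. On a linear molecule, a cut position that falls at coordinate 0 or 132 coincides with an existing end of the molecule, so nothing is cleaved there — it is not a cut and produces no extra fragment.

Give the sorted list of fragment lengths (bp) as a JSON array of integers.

[5,6,6,7,8,8,9,10,10,11,12,12,13,15]

Per-enzyme occurrences:
  MvoVI TTGTT/3: at [20, 32, 42, 62, 85, 108] ⇒ [23, 35, 45, 65, 88, 111]
  AzqIX GCCCGGG/4: at [4, 54, 69, 78, 95, 113, 123] ⇒ [8, 58, 73, 82, 99, 117, 127]

Pooled cuts: [8, 23, 35, 45, 58, 65, 73, 82, 88, 99, 111, 117, 127]

Fragments:
  [0,8): 8 bp
  [8,23): 15 bp
  [23,35): 12 bp
  [35,45): 10 bp
  [45,58): 13 bp
  [58,65): 7 bp
  [65,73): 8 bp
  [73,82): 9 bp
  [82,88): 6 bp
  [88,99): 11 bp
  [99,111): 12 bp
  [111,117): 6 bp
  [117,127): 10 bp
  [127,132): 5 bp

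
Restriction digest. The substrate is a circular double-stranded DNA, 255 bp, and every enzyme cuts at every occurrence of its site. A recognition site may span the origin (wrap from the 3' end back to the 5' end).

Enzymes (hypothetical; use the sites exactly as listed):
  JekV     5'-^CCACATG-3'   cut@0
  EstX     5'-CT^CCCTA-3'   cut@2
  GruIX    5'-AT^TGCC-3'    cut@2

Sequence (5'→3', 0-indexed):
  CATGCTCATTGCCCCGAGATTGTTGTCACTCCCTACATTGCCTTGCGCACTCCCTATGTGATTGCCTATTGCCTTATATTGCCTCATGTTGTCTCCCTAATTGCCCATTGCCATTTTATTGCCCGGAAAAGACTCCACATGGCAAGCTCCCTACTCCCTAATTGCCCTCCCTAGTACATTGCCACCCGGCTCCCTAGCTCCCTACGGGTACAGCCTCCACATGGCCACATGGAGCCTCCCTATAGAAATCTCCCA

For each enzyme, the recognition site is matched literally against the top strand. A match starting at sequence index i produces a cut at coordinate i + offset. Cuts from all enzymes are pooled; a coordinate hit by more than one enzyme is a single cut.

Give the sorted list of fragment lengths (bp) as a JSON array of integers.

[6,7,7,7,7,7,8,8,8,10,11,11,11,12,12,13,13,14,15,15,15,17,21]

Scan for sites:
  JekV (CCACATG, off=0): starts [134, 216, 224, 252] → cuts [134, 216, 224, 252]
  EstX (CTCCCTA, off=2): starts [28, 49, 92, 146, 153, 166, 189, 197, 235] → cuts [30, 51, 94, 148, 155, 168, 191, 199, 237]
  GruIX (ATTGCC, off=2): starts [7, 36, 60, 67, 77, 99, 106, 117, 160, 177] → cuts [9, 38, 62, 69, 79, 101, 108, 119, 162, 179]

All cut coordinates (distinct, sorted): [9, 30, 38, 51, 62, 69, 79, 94, 101, 108, 119, 134, 148, 155, 162, 168, 179, 191, 199, 216, 224, 237, 252]

Fragment lengths:
  9→30: 21 bp
  30→38: 8 bp
  38→51: 13 bp
  51→62: 11 bp
  62→69: 7 bp
  69→79: 10 bp
  79→94: 15 bp
  94→101: 7 bp
  101→108: 7 bp
  108→119: 11 bp
  119→134: 15 bp
  134→148: 14 bp
  148→155: 7 bp
  155→162: 7 bp
  162→168: 6 bp
  168→179: 11 bp
  179→191: 12 bp
  191→199: 8 bp
  199→216: 17 bp
  216→224: 8 bp
  224→237: 13 bp
  237→252: 15 bp
  252→9 (wrap): 255-252+9 = 12 bp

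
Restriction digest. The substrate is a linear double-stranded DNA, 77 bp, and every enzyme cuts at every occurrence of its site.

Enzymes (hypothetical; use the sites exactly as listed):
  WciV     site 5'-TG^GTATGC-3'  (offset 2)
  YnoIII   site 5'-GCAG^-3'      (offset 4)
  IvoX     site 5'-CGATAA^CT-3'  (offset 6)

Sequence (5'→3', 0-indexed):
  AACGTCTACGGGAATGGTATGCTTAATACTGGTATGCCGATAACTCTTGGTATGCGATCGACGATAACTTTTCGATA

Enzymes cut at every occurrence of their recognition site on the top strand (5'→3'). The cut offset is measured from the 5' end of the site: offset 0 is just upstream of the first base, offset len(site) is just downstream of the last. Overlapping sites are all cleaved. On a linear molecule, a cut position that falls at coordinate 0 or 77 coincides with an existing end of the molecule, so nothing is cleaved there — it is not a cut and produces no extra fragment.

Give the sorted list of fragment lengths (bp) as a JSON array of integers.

Per-enzyme occurrences:
  WciV TGGTATGC/2: at [14, 29, 47] ⇒ [16, 31, 49]
  YnoIII (GCAG, off=4): no sites
  IvoX CGATAACT/6: at [37, 61] ⇒ [43, 67]

Pooled cuts: [16, 31, 43, 49, 67]

Fragments:
  [0,16): 16 bp
  [16,31): 15 bp
  [31,43): 12 bp
  [43,49): 6 bp
  [49,67): 18 bp
  [67,77): 10 bp

[6,10,12,15,16,18]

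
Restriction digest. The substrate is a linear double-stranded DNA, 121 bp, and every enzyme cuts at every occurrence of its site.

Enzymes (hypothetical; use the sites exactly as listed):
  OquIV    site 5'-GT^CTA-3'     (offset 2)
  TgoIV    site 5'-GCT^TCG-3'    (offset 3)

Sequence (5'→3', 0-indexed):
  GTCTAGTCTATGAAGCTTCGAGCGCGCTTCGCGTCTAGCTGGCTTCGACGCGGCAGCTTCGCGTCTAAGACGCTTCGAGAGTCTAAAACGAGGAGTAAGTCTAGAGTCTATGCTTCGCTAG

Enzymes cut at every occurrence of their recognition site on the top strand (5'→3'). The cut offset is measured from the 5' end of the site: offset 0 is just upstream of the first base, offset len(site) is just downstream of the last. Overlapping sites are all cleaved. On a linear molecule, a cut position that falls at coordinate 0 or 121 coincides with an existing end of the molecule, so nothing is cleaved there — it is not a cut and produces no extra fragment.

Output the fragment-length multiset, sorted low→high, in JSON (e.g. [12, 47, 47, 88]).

Site scan:
  OquIV GTCTA/2: at [0, 5, 32, 62, 80, 98, 105] ⇒ [2, 7, 34, 64, 82, 100, 107]
  TgoIV GCTTCG/3: at [14, 25, 41, 55, 71, 111] ⇒ [17, 28, 44, 58, 74, 114]

All cut coordinates (distinct, sorted): [2, 7, 17, 28, 34, 44, 58, 64, 74, 82, 100, 107, 114]

Fragment lengths:
  [0,2): 2 bp
  [2,7): 5 bp
  [7,17): 10 bp
  [17,28): 11 bp
  [28,34): 6 bp
  [34,44): 10 bp
  [44,58): 14 bp
  [58,64): 6 bp
  [64,74): 10 bp
  [74,82): 8 bp
  [82,100): 18 bp
  [100,107): 7 bp
  [107,114): 7 bp
  [114,121): 7 bp

[2,5,6,6,7,7,7,8,10,10,10,11,14,18]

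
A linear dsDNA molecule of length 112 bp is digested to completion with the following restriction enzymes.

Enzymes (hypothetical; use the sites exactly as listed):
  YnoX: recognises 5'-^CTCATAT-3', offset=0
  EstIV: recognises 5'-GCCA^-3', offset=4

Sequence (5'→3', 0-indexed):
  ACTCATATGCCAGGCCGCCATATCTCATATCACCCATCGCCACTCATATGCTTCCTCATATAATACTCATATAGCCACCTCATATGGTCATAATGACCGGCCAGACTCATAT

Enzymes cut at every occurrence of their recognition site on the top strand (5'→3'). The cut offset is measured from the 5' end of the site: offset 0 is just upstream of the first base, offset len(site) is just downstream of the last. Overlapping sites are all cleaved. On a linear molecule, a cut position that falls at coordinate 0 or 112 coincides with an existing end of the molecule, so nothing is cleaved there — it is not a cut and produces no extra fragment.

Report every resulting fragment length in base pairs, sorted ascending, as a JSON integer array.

[1,1,2,3,7,8,11,11,12,12,19,25]

Scan for sites:
  YnoX CTCATAT/0: at [1, 23, 42, 54, 65, 78, 105] ⇒ [1, 23, 42, 54, 65, 78, 105]
  EstIV GCCA/4: at [8, 16, 38, 73, 99] ⇒ [12, 20, 42, 77, 103]

Pooled cuts: [1, 12, 20, 23, 42, 54, 65, 77, 78, 103, 105]

Fragment lengths:
  [0,1): 1 bp
  [1,12): 11 bp
  [12,20): 8 bp
  [20,23): 3 bp
  [23,42): 19 bp
  [42,54): 12 bp
  [54,65): 11 bp
  [65,77): 12 bp
  [77,78): 1 bp
  [78,103): 25 bp
  [103,105): 2 bp
  [105,112): 7 bp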